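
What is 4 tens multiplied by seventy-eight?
Convert 4 tens (place-value notation) → 4×10 = 40 (decimal)
Convert seventy-eight (English words) → 78 (decimal)
Compute 40 × 78 = 3120
3120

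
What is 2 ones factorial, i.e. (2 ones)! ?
Convert 2 ones (place-value notation) → 2 (decimal)
Compute 2! = 2
2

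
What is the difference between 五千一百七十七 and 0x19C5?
Convert 五千一百七十七 (Chinese numeral) → 5×1000 + 1×100 + 7×10 + 7 = 5177 (decimal)
Convert 0x19C5 (hexadecimal) → 1×4096 + 9×256 + 12×16 + 5 = 6597 (decimal)
Difference: |5177 - 6597| = 1420
1420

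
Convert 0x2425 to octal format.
Convert 0x2425 (hexadecimal) → 2×4096 + 4×256 + 2×16 + 5 = 9253 (decimal)
Convert 9253 (decimal) → 9253 = 2×4096 + 2×512 + 4×8 + 5 → 0o22045 (octal)
0o22045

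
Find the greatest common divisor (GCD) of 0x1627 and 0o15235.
Convert 0x1627 (hexadecimal) → 1×4096 + 6×256 + 2×16 + 7 = 5671 (decimal)
Convert 0o15235 (octal) → 1×4096 + 5×512 + 2×64 + 3×8 + 5 = 6813 (decimal)
Compute gcd(5671, 6813) = 1
1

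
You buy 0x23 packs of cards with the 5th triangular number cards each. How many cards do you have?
Convert the 5th triangular number (triangular index) → 5×6/2 = 15 (decimal)
Convert 0x23 (hexadecimal) → 2×16 + 3 = 35 (decimal)
Compute 15 × 35 = 525
525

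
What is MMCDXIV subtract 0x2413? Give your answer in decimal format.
Convert MMCDXIV (Roman numeral) → 1000 + 1000 + 400 + 10 + 4 = 2414 (decimal)
Convert 0x2413 (hexadecimal) → 2×4096 + 4×256 + 1×16 + 3 = 9235 (decimal)
Compute 2414 - 9235 = -6821
-6821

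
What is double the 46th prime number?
The 46th prime number = 199
Compute 199 × 2 = 398
398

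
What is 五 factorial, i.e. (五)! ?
Convert 五 (Chinese numeral) → 5 (decimal)
Compute 5! = 120
120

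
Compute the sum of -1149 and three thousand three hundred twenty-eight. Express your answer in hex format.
Convert three thousand three hundred twenty-eight (English words) → 3×1000 + 3×100 + 28 = 3328 (decimal)
Compute -1149 + 3328 = 2179
Convert 2179 (decimal) → 2179 = 8×256 + 8×16 + 3 → 0x883 (hexadecimal)
0x883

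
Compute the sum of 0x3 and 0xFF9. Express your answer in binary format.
Convert 0x3 (hexadecimal) → 3 (decimal)
Convert 0xFF9 (hexadecimal) → 15×256 + 15×16 + 9 = 4089 (decimal)
Compute 3 + 4089 = 4092
Convert 4092 (decimal) → 4092 = 2048 + 1024 + 512 + 256 + 128 + 64 + 32 + 16 + 8 + 4 → 0b111111111100 (binary)
0b111111111100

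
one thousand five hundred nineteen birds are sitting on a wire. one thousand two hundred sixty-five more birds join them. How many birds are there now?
Convert one thousand five hundred nineteen (English words) → 1×1000 + 5×100 + 19 = 1519 (decimal)
Convert one thousand two hundred sixty-five (English words) → 1×1000 + 2×100 + 65 = 1265 (decimal)
Compute 1519 + 1265 = 2784
2784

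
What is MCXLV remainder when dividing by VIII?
Convert MCXLV (Roman numeral) → 1000 + 100 + 40 + 5 = 1145 (decimal)
Convert VIII (Roman numeral) → 5 + 1 + 1 + 1 = 8 (decimal)
Compute 1145 mod 8 = 1
1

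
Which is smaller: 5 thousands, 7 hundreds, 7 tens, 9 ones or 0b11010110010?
Convert 5 thousands, 7 hundreds, 7 tens, 9 ones (place-value notation) → 5×1000 + 7×100 + 7×10 + 9 = 5779 (decimal)
Convert 0b11010110010 (binary) → 1024 + 512 + 128 + 32 + 16 + 2 = 1714 (decimal)
Compare 5779 vs 1714: smaller = 1714
1714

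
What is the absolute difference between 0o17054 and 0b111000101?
Convert 0o17054 (octal) → 1×4096 + 7×512 + 5×8 + 4 = 7724 (decimal)
Convert 0b111000101 (binary) → 256 + 128 + 64 + 4 + 1 = 453 (decimal)
Compute |7724 - 453| = 7271
7271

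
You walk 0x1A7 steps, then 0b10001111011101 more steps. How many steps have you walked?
Convert 0x1A7 (hexadecimal) → 1×256 + 10×16 + 7 = 423 (decimal)
Convert 0b10001111011101 (binary) → 8192 + 512 + 256 + 128 + 64 + 16 + 8 + 4 + 1 = 9181 (decimal)
Compute 423 + 9181 = 9604
9604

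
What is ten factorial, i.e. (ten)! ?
Convert ten (English words) → 10 (decimal)
Compute 10! = 3628800
3628800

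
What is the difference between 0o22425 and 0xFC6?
Convert 0o22425 (octal) → 2×4096 + 2×512 + 4×64 + 2×8 + 5 = 9493 (decimal)
Convert 0xFC6 (hexadecimal) → 15×256 + 12×16 + 6 = 4038 (decimal)
Difference: |9493 - 4038| = 5455
5455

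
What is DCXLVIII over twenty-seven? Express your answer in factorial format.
Convert DCXLVIII (Roman numeral) → 500 + 100 + 40 + 5 + 1 + 1 + 1 = 648 (decimal)
Convert twenty-seven (English words) → 27 (decimal)
Compute 648 ÷ 27 = 24
Convert 24 (decimal) → 4! (factorial)
4!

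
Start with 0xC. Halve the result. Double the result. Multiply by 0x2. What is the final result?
Convert 0xC (hexadecimal) → 12 (decimal)
Start: 12
12 ÷ 2 = 6
6 × 2 = 12
Convert 0x2 (hexadecimal) → 2 (decimal)
12 × 2 = 24
24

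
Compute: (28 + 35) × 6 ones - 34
Convert 6 ones (place-value notation) → 6 (decimal)
Expression in decimal: (28 + 35) × 6 - 34
Parentheses first: 28 + 35 = 63
Multiply: 63 × 6 = 378
Subtract: 378 - 34 = 344
344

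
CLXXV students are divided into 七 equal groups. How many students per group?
Convert CLXXV (Roman numeral) → 100 + 50 + 10 + 10 + 5 = 175 (decimal)
Convert 七 (Chinese numeral) → 7 (decimal)
Compute 175 ÷ 7 = 25
25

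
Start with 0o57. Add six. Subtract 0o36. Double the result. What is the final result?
Convert 0o57 (octal) → 5×8 + 7 = 47 (decimal)
Start: 47
Convert six (English words) → 6 (decimal)
47 + 6 = 53
Convert 0o36 (octal) → 3×8 + 6 = 30 (decimal)
53 - 30 = 23
23 × 2 = 46
46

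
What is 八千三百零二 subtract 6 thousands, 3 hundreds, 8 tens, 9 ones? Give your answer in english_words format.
Convert 八千三百零二 (Chinese numeral) → 8×1000 + 3×100 + 2 = 8302 (decimal)
Convert 6 thousands, 3 hundreds, 8 tens, 9 ones (place-value notation) → 6×1000 + 3×100 + 8×10 + 9 = 6389 (decimal)
Compute 8302 - 6389 = 1913
Convert 1913 (decimal) → 1913 = 1×1000 + 9×100 + 13 → one thousand nine hundred thirteen (English words)
one thousand nine hundred thirteen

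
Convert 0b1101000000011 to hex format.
Convert 0b1101000000011 (binary) → 4096 + 2048 + 512 + 2 + 1 = 6659 (decimal)
Convert 6659 (decimal) → 6659 = 1×4096 + 10×256 + 3 → 0x1A03 (hexadecimal)
0x1A03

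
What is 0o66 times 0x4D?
Convert 0o66 (octal) → 6×8 + 6 = 54 (decimal)
Convert 0x4D (hexadecimal) → 4×16 + 13 = 77 (decimal)
Compute 54 × 77 = 4158
4158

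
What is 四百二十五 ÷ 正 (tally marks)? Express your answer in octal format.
Convert 四百二十五 (Chinese numeral) → 4×100 + 2×10 + 5 = 425 (decimal)
Convert 正 (tally marks) → 5 (decimal)
Compute 425 ÷ 5 = 85
Convert 85 (decimal) → 85 = 1×64 + 2×8 + 5 → 0o125 (octal)
0o125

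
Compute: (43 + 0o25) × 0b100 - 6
Convert 0o25 (octal) → 2×8 + 5 = 21 (decimal)
Convert 0b100 (binary) → 4 (decimal)
Expression in decimal: (43 + 21) × 4 - 6
Parentheses first: 43 + 21 = 64
Multiply: 64 × 4 = 256
Subtract: 256 - 6 = 250
250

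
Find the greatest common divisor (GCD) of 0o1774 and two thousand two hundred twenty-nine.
Convert 0o1774 (octal) → 1×512 + 7×64 + 7×8 + 4 = 1020 (decimal)
Convert two thousand two hundred twenty-nine (English words) → 2×1000 + 2×100 + 29 = 2229 (decimal)
Compute gcd(1020, 2229) = 3
3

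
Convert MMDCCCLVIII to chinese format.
Convert MMDCCCLVIII (Roman numeral) → 1000 + 1000 + 500 + 100 + 100 + 100 + 50 + 5 + 1 + 1 + 1 = 2858 (decimal)
Convert 2858 (decimal) → 2858 = 2×1000 + 8×100 + 5×10 + 8 → 二千八百五十八 (Chinese numeral)
二千八百五十八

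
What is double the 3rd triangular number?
The 3rd triangular number = 3×4/2 = 6
Compute 6 × 2 = 12
12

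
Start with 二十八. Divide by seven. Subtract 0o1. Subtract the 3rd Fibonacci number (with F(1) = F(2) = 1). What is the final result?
Convert 二十八 (Chinese numeral) → 2×10 + 8 = 28 (decimal)
Start: 28
Convert seven (English words) → 7 (decimal)
28 ÷ 7 = 4
Convert 0o1 (octal) → 1 (decimal)
4 - 1 = 3
Convert the 3rd Fibonacci number (with F(1) = F(2) = 1) (Fibonacci index) → 1, 1, 2 → 2 (decimal)
3 - 2 = 1
1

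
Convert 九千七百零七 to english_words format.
Convert 九千七百零七 (Chinese numeral) → 9×1000 + 7×100 + 7 = 9707 (decimal)
Convert 9707 (decimal) → 9707 = 9×1000 + 7×100 + 7 → nine thousand seven hundred seven (English words)
nine thousand seven hundred seven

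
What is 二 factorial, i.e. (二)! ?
Convert 二 (Chinese numeral) → 2 (decimal)
Compute 2! = 2
2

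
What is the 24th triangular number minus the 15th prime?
The 24th triangular number = 24×25/2 = 300
Convert the 15th prime (prime index) → 47 (decimal)
Compute 300 - 47 = 253
253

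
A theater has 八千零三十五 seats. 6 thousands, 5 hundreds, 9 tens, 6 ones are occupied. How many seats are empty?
Convert 八千零三十五 (Chinese numeral) → 8×1000 + 3×10 + 5 = 8035 (decimal)
Convert 6 thousands, 5 hundreds, 9 tens, 6 ones (place-value notation) → 6×1000 + 5×100 + 9×10 + 6 = 6596 (decimal)
Compute 8035 - 6596 = 1439
1439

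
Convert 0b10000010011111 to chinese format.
Convert 0b10000010011111 (binary) → 8192 + 128 + 16 + 8 + 4 + 2 + 1 = 8351 (decimal)
Convert 8351 (decimal) → 8351 = 8×1000 + 3×100 + 5×10 + 1 → 八千三百五十一 (Chinese numeral)
八千三百五十一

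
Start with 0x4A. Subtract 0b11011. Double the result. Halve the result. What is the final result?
Convert 0x4A (hexadecimal) → 4×16 + 10 = 74 (decimal)
Start: 74
Convert 0b11011 (binary) → 16 + 8 + 2 + 1 = 27 (decimal)
74 - 27 = 47
47 × 2 = 94
94 ÷ 2 = 47
47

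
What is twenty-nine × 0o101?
Convert twenty-nine (English words) → 29 (decimal)
Convert 0o101 (octal) → 1×64 + 1 = 65 (decimal)
Compute 29 × 65 = 1885
1885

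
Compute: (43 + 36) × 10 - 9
Parentheses first: 43 + 36 = 79
Multiply: 79 × 10 = 790
Subtract: 790 - 9 = 781
781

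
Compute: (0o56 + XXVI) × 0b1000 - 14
Convert 0o56 (octal) → 5×8 + 6 = 46 (decimal)
Convert XXVI (Roman numeral) → 10 + 10 + 5 + 1 = 26 (decimal)
Convert 0b1000 (binary) → 8 (decimal)
Expression in decimal: (46 + 26) × 8 - 14
Parentheses first: 46 + 26 = 72
Multiply: 72 × 8 = 576
Subtract: 576 - 14 = 562
562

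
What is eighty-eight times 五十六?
Convert eighty-eight (English words) → 88 (decimal)
Convert 五十六 (Chinese numeral) → 5×10 + 6 = 56 (decimal)
Compute 88 × 56 = 4928
4928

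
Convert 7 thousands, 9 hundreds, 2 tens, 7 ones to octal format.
Convert 7 thousands, 9 hundreds, 2 tens, 7 ones (place-value notation) → 7×1000 + 9×100 + 2×10 + 7 = 7927 (decimal)
Convert 7927 (decimal) → 7927 = 1×4096 + 7×512 + 3×64 + 6×8 + 7 → 0o17367 (octal)
0o17367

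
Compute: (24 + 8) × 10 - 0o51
Convert 0o51 (octal) → 5×8 + 1 = 41 (decimal)
Expression in decimal: (24 + 8) × 10 - 41
Parentheses first: 24 + 8 = 32
Multiply: 32 × 10 = 320
Subtract: 320 - 41 = 279
279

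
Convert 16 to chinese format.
Convert 16 (decimal) → 16 = 1×10 + 6 → 十六 (Chinese numeral)
十六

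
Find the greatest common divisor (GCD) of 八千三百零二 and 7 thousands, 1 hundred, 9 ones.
Convert 八千三百零二 (Chinese numeral) → 8×1000 + 3×100 + 2 = 8302 (decimal)
Convert 7 thousands, 1 hundred, 9 ones (place-value notation) → 7×1000 + 1×100 + 9 = 7109 (decimal)
Compute gcd(8302, 7109) = 1
1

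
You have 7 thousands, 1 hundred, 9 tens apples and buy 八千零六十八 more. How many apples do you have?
Convert 7 thousands, 1 hundred, 9 tens (place-value notation) → 7×1000 + 1×100 + 9×10 = 7190 (decimal)
Convert 八千零六十八 (Chinese numeral) → 8×1000 + 6×10 + 8 = 8068 (decimal)
Compute 7190 + 8068 = 15258
15258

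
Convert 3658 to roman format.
Convert 3658 (decimal) → 3658 = 1000 + 1000 + 1000 + 500 + 100 + 50 + 5 + 1 + 1 + 1 → MMMDCLVIII (Roman numeral)
MMMDCLVIII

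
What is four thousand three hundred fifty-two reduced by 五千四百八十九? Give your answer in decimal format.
Convert four thousand three hundred fifty-two (English words) → 4×1000 + 3×100 + 52 = 4352 (decimal)
Convert 五千四百八十九 (Chinese numeral) → 5×1000 + 4×100 + 8×10 + 9 = 5489 (decimal)
Compute 4352 - 5489 = -1137
-1137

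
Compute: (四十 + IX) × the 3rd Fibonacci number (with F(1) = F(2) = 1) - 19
Convert 四十 (Chinese numeral) → 4×10 = 40 (decimal)
Convert IX (Roman numeral) → 9 (decimal)
Convert the 3rd Fibonacci number (with F(1) = F(2) = 1) (Fibonacci index) → 1, 1, 2 → 2 (decimal)
Expression in decimal: (40 + 9) × 2 - 19
Parentheses first: 40 + 9 = 49
Multiply: 49 × 2 = 98
Subtract: 98 - 19 = 79
79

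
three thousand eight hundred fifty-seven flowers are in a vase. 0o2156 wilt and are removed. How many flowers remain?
Convert three thousand eight hundred fifty-seven (English words) → 3×1000 + 8×100 + 57 = 3857 (decimal)
Convert 0o2156 (octal) → 2×512 + 1×64 + 5×8 + 6 = 1134 (decimal)
Compute 3857 - 1134 = 2723
2723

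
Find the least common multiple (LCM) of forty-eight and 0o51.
Convert forty-eight (English words) → 48 (decimal)
Convert 0o51 (octal) → 5×8 + 1 = 41 (decimal)
Compute lcm(48, 41) = 1968
1968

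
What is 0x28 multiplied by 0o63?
Convert 0x28 (hexadecimal) → 2×16 + 8 = 40 (decimal)
Convert 0o63 (octal) → 6×8 + 3 = 51 (decimal)
Compute 40 × 51 = 2040
2040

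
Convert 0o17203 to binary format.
Convert 0o17203 (octal) → 1×4096 + 7×512 + 2×64 + 3 = 7811 (decimal)
Convert 7811 (decimal) → 7811 = 4096 + 2048 + 1024 + 512 + 128 + 2 + 1 → 0b1111010000011 (binary)
0b1111010000011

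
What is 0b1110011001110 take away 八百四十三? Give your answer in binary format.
Convert 0b1110011001110 (binary) → 4096 + 2048 + 1024 + 128 + 64 + 8 + 4 + 2 = 7374 (decimal)
Convert 八百四十三 (Chinese numeral) → 8×100 + 4×10 + 3 = 843 (decimal)
Compute 7374 - 843 = 6531
Convert 6531 (decimal) → 6531 = 4096 + 2048 + 256 + 128 + 2 + 1 → 0b1100110000011 (binary)
0b1100110000011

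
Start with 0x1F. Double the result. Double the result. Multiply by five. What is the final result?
Convert 0x1F (hexadecimal) → 1×16 + 15 = 31 (decimal)
Start: 31
31 × 2 = 62
62 × 2 = 124
Convert five (English words) → 5 (decimal)
124 × 5 = 620
620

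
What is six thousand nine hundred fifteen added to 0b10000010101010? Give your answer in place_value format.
Convert six thousand nine hundred fifteen (English words) → 6×1000 + 9×100 + 15 = 6915 (decimal)
Convert 0b10000010101010 (binary) → 8192 + 128 + 32 + 8 + 2 = 8362 (decimal)
Compute 6915 + 8362 = 15277
Convert 15277 (decimal) → 15277 = 15×1000 + 2×100 + 7×10 + 7 → 15 thousands, 2 hundreds, 7 tens, 7 ones (place-value notation)
15 thousands, 2 hundreds, 7 tens, 7 ones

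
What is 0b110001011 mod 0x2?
Convert 0b110001011 (binary) → 256 + 128 + 8 + 2 + 1 = 395 (decimal)
Convert 0x2 (hexadecimal) → 2 (decimal)
Compute 395 mod 2 = 1
1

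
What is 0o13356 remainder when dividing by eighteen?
Convert 0o13356 (octal) → 1×4096 + 3×512 + 3×64 + 5×8 + 6 = 5870 (decimal)
Convert eighteen (English words) → 18 (decimal)
Compute 5870 mod 18 = 2
2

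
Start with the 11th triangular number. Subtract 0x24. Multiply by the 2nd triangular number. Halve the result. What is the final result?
Convert the 11th triangular number (triangular index) → 11×12/2 = 66 (decimal)
Start: 66
Convert 0x24 (hexadecimal) → 2×16 + 4 = 36 (decimal)
66 - 36 = 30
Convert the 2nd triangular number (triangular index) → 2×3/2 = 3 (decimal)
30 × 3 = 90
90 ÷ 2 = 45
45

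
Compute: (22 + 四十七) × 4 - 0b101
Convert 四十七 (Chinese numeral) → 4×10 + 7 = 47 (decimal)
Convert 0b101 (binary) → 4 + 1 = 5 (decimal)
Expression in decimal: (22 + 47) × 4 - 5
Parentheses first: 22 + 47 = 69
Multiply: 69 × 4 = 276
Subtract: 276 - 5 = 271
271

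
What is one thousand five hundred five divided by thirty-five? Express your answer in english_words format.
Convert one thousand five hundred five (English words) → 1×1000 + 5×100 + 5 = 1505 (decimal)
Convert thirty-five (English words) → 35 (decimal)
Compute 1505 ÷ 35 = 43
Convert 43 (decimal) → forty-three (English words)
forty-three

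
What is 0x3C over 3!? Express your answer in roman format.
Convert 0x3C (hexadecimal) → 3×16 + 12 = 60 (decimal)
Convert 3! (factorial) → 6 (decimal)
Compute 60 ÷ 6 = 10
Convert 10 (decimal) → X (Roman numeral)
X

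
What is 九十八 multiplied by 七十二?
Convert 九十八 (Chinese numeral) → 9×10 + 8 = 98 (decimal)
Convert 七十二 (Chinese numeral) → 7×10 + 2 = 72 (decimal)
Compute 98 × 72 = 7056
7056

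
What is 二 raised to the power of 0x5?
Convert 二 (Chinese numeral) → 2 (decimal)
Convert 0x5 (hexadecimal) → 5 (decimal)
Compute 2 ^ 5 = 32
32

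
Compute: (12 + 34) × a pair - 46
Convert a pair (colloquial) → 2 (decimal)
Expression in decimal: (12 + 34) × 2 - 46
Parentheses first: 12 + 34 = 46
Multiply: 46 × 2 = 92
Subtract: 92 - 46 = 46
46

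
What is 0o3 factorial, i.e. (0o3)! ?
Convert 0o3 (octal) → 3 (decimal)
Compute 3! = 6
6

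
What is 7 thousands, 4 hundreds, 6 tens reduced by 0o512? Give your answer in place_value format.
Convert 7 thousands, 4 hundreds, 6 tens (place-value notation) → 7×1000 + 4×100 + 6×10 = 7460 (decimal)
Convert 0o512 (octal) → 5×64 + 1×8 + 2 = 330 (decimal)
Compute 7460 - 330 = 7130
Convert 7130 (decimal) → 7130 = 7×1000 + 1×100 + 3×10 → 7 thousands, 1 hundred, 3 tens (place-value notation)
7 thousands, 1 hundred, 3 tens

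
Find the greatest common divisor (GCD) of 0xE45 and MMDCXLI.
Convert 0xE45 (hexadecimal) → 14×256 + 4×16 + 5 = 3653 (decimal)
Convert MMDCXLI (Roman numeral) → 1000 + 1000 + 500 + 100 + 40 + 1 = 2641 (decimal)
Compute gcd(3653, 2641) = 1
1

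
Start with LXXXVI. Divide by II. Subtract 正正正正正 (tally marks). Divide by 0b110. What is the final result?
Convert LXXXVI (Roman numeral) → 50 + 10 + 10 + 10 + 5 + 1 = 86 (decimal)
Start: 86
Convert II (Roman numeral) → 1 + 1 = 2 (decimal)
86 ÷ 2 = 43
Convert 正正正正正 (tally marks) → 5 + 5 + 5 + 5 + 5 = 25 (decimal)
43 - 25 = 18
Convert 0b110 (binary) → 4 + 2 = 6 (decimal)
18 ÷ 6 = 3
3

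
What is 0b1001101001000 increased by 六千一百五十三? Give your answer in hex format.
Convert 0b1001101001000 (binary) → 4096 + 512 + 256 + 64 + 8 = 4936 (decimal)
Convert 六千一百五十三 (Chinese numeral) → 6×1000 + 1×100 + 5×10 + 3 = 6153 (decimal)
Compute 4936 + 6153 = 11089
Convert 11089 (decimal) → 11089 = 2×4096 + 11×256 + 5×16 + 1 → 0x2B51 (hexadecimal)
0x2B51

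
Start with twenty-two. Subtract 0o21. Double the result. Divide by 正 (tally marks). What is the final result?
Convert twenty-two (English words) → 22 (decimal)
Start: 22
Convert 0o21 (octal) → 2×8 + 1 = 17 (decimal)
22 - 17 = 5
5 × 2 = 10
Convert 正 (tally marks) → 5 (decimal)
10 ÷ 5 = 2
2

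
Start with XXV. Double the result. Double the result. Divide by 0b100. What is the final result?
Convert XXV (Roman numeral) → 10 + 10 + 5 = 25 (decimal)
Start: 25
25 × 2 = 50
50 × 2 = 100
Convert 0b100 (binary) → 4 (decimal)
100 ÷ 4 = 25
25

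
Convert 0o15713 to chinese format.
Convert 0o15713 (octal) → 1×4096 + 5×512 + 7×64 + 1×8 + 3 = 7115 (decimal)
Convert 7115 (decimal) → 7115 = 7×1000 + 1×100 + 1×10 + 5 → 七千一百一十五 (Chinese numeral)
七千一百一十五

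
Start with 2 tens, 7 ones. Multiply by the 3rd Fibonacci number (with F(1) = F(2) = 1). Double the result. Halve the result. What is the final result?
Convert 2 tens, 7 ones (place-value notation) → 2×10 + 7 = 27 (decimal)
Start: 27
Convert the 3rd Fibonacci number (with F(1) = F(2) = 1) (Fibonacci index) → 1, 1, 2 → 2 (decimal)
27 × 2 = 54
54 × 2 = 108
108 ÷ 2 = 54
54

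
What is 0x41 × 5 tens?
Convert 0x41 (hexadecimal) → 4×16 + 1 = 65 (decimal)
Convert 5 tens (place-value notation) → 5×10 = 50 (decimal)
Compute 65 × 50 = 3250
3250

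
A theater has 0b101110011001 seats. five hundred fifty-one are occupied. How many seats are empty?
Convert 0b101110011001 (binary) → 2048 + 512 + 256 + 128 + 16 + 8 + 1 = 2969 (decimal)
Convert five hundred fifty-one (English words) → 5×100 + 51 = 551 (decimal)
Compute 2969 - 551 = 2418
2418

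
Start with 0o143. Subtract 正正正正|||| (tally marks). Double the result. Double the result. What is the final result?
Convert 0o143 (octal) → 1×64 + 4×8 + 3 = 99 (decimal)
Start: 99
Convert 正正正正|||| (tally marks) → 5 + 5 + 5 + 5 + 4 = 24 (decimal)
99 - 24 = 75
75 × 2 = 150
150 × 2 = 300
300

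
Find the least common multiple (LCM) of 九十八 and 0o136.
Convert 九十八 (Chinese numeral) → 9×10 + 8 = 98 (decimal)
Convert 0o136 (octal) → 1×64 + 3×8 + 6 = 94 (decimal)
Compute lcm(98, 94) = 4606
4606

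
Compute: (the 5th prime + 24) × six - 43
Convert the 5th prime (prime index) → 11 (decimal)
Convert six (English words) → 6 (decimal)
Expression in decimal: (11 + 24) × 6 - 43
Parentheses first: 11 + 24 = 35
Multiply: 35 × 6 = 210
Subtract: 210 - 43 = 167
167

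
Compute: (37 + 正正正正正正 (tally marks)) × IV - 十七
Convert 正正正正正正 (tally marks) → 5 + 5 + 5 + 5 + 5 + 5 = 30 (decimal)
Convert IV (Roman numeral) → 4 (decimal)
Convert 十七 (Chinese numeral) → 1×10 + 7 = 17 (decimal)
Expression in decimal: (37 + 30) × 4 - 17
Parentheses first: 37 + 30 = 67
Multiply: 67 × 4 = 268
Subtract: 268 - 17 = 251
251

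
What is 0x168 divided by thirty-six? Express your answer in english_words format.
Convert 0x168 (hexadecimal) → 1×256 + 6×16 + 8 = 360 (decimal)
Convert thirty-six (English words) → 36 (decimal)
Compute 360 ÷ 36 = 10
Convert 10 (decimal) → ten (English words)
ten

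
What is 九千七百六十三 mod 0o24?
Convert 九千七百六十三 (Chinese numeral) → 9×1000 + 7×100 + 6×10 + 3 = 9763 (decimal)
Convert 0o24 (octal) → 2×8 + 4 = 20 (decimal)
Compute 9763 mod 20 = 3
3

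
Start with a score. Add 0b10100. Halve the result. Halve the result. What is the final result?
Convert a score (colloquial) → 20 (decimal)
Start: 20
Convert 0b10100 (binary) → 16 + 4 = 20 (decimal)
20 + 20 = 40
40 ÷ 2 = 20
20 ÷ 2 = 10
10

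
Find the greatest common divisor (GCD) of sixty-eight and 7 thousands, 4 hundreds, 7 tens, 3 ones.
Convert sixty-eight (English words) → 68 (decimal)
Convert 7 thousands, 4 hundreds, 7 tens, 3 ones (place-value notation) → 7×1000 + 4×100 + 7×10 + 3 = 7473 (decimal)
Compute gcd(68, 7473) = 1
1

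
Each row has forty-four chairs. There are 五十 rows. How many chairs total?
Convert forty-four (English words) → 44 (decimal)
Convert 五十 (Chinese numeral) → 5×10 = 50 (decimal)
Compute 44 × 50 = 2200
2200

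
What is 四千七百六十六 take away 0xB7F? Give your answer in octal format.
Convert 四千七百六十六 (Chinese numeral) → 4×1000 + 7×100 + 6×10 + 6 = 4766 (decimal)
Convert 0xB7F (hexadecimal) → 11×256 + 7×16 + 15 = 2943 (decimal)
Compute 4766 - 2943 = 1823
Convert 1823 (decimal) → 1823 = 3×512 + 4×64 + 3×8 + 7 → 0o3437 (octal)
0o3437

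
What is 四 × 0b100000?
Convert 四 (Chinese numeral) → 4 (decimal)
Convert 0b100000 (binary) → 32 (decimal)
Compute 4 × 32 = 128
128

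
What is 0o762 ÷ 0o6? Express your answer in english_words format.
Convert 0o762 (octal) → 7×64 + 6×8 + 2 = 498 (decimal)
Convert 0o6 (octal) → 6 (decimal)
Compute 498 ÷ 6 = 83
Convert 83 (decimal) → eighty-three (English words)
eighty-three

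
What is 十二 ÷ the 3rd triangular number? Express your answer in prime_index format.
Convert 十二 (Chinese numeral) → 1×10 + 2 = 12 (decimal)
Convert the 3rd triangular number (triangular index) → 3×4/2 = 6 (decimal)
Compute 12 ÷ 6 = 2
Convert 2 (decimal) → the 1st prime (prime index)
the 1st prime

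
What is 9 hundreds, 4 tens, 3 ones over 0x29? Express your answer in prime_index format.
Convert 9 hundreds, 4 tens, 3 ones (place-value notation) → 9×100 + 4×10 + 3 = 943 (decimal)
Convert 0x29 (hexadecimal) → 2×16 + 9 = 41 (decimal)
Compute 943 ÷ 41 = 23
Convert 23 (decimal) → the 9th prime (prime index)
the 9th prime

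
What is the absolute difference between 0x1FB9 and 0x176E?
Convert 0x1FB9 (hexadecimal) → 1×4096 + 15×256 + 11×16 + 9 = 8121 (decimal)
Convert 0x176E (hexadecimal) → 1×4096 + 7×256 + 6×16 + 14 = 5998 (decimal)
Compute |8121 - 5998| = 2123
2123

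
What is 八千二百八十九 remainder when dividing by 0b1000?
Convert 八千二百八十九 (Chinese numeral) → 8×1000 + 2×100 + 8×10 + 9 = 8289 (decimal)
Convert 0b1000 (binary) → 8 (decimal)
Compute 8289 mod 8 = 1
1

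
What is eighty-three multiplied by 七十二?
Convert eighty-three (English words) → 83 (decimal)
Convert 七十二 (Chinese numeral) → 7×10 + 2 = 72 (decimal)
Compute 83 × 72 = 5976
5976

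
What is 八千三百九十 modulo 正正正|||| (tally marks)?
Convert 八千三百九十 (Chinese numeral) → 8×1000 + 3×100 + 9×10 = 8390 (decimal)
Convert 正正正|||| (tally marks) → 5 + 5 + 5 + 4 = 19 (decimal)
Compute 8390 mod 19 = 11
11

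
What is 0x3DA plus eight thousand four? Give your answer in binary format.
Convert 0x3DA (hexadecimal) → 3×256 + 13×16 + 10 = 986 (decimal)
Convert eight thousand four (English words) → 8×1000 + 4 = 8004 (decimal)
Compute 986 + 8004 = 8990
Convert 8990 (decimal) → 8990 = 8192 + 512 + 256 + 16 + 8 + 4 + 2 → 0b10001100011110 (binary)
0b10001100011110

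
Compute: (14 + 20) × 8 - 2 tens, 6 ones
Convert 2 tens, 6 ones (place-value notation) → 2×10 + 6 = 26 (decimal)
Expression in decimal: (14 + 20) × 8 - 26
Parentheses first: 14 + 20 = 34
Multiply: 34 × 8 = 272
Subtract: 272 - 26 = 246
246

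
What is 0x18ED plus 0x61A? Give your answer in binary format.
Convert 0x18ED (hexadecimal) → 1×4096 + 8×256 + 14×16 + 13 = 6381 (decimal)
Convert 0x61A (hexadecimal) → 6×256 + 1×16 + 10 = 1562 (decimal)
Compute 6381 + 1562 = 7943
Convert 7943 (decimal) → 7943 = 4096 + 2048 + 1024 + 512 + 256 + 4 + 2 + 1 → 0b1111100000111 (binary)
0b1111100000111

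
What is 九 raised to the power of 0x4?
Convert 九 (Chinese numeral) → 9 (decimal)
Convert 0x4 (hexadecimal) → 4 (decimal)
Compute 9 ^ 4 = 6561
6561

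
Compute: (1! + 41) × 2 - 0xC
Convert 1! (factorial) → 1 (decimal)
Convert 0xC (hexadecimal) → 12 (decimal)
Expression in decimal: (1 + 41) × 2 - 12
Parentheses first: 1 + 41 = 42
Multiply: 42 × 2 = 84
Subtract: 84 - 12 = 72
72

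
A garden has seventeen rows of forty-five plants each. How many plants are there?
Convert forty-five (English words) → 45 (decimal)
Convert seventeen (English words) → 17 (decimal)
Compute 45 × 17 = 765
765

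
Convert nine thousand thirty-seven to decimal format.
Convert nine thousand thirty-seven (English words) → 9×1000 + 37 = 9037 (decimal)
9037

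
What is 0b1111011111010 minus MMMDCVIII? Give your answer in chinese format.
Convert 0b1111011111010 (binary) → 4096 + 2048 + 1024 + 512 + 128 + 64 + 32 + 16 + 8 + 2 = 7930 (decimal)
Convert MMMDCVIII (Roman numeral) → 1000 + 1000 + 1000 + 500 + 100 + 5 + 1 + 1 + 1 = 3608 (decimal)
Compute 7930 - 3608 = 4322
Convert 4322 (decimal) → 4322 = 4×1000 + 3×100 + 2×10 + 2 → 四千三百二十二 (Chinese numeral)
四千三百二十二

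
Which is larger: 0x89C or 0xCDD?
Convert 0x89C (hexadecimal) → 8×256 + 9×16 + 12 = 2204 (decimal)
Convert 0xCDD (hexadecimal) → 12×256 + 13×16 + 13 = 3293 (decimal)
Compare 2204 vs 3293: larger = 3293
3293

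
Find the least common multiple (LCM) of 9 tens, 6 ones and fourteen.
Convert 9 tens, 6 ones (place-value notation) → 9×10 + 6 = 96 (decimal)
Convert fourteen (English words) → 14 (decimal)
Compute lcm(96, 14) = 672
672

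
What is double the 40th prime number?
The 40th prime number = 173
Compute 173 × 2 = 346
346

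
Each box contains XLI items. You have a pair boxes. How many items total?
Convert XLI (Roman numeral) → 40 + 1 = 41 (decimal)
Convert a pair (colloquial) → 2 (decimal)
Compute 41 × 2 = 82
82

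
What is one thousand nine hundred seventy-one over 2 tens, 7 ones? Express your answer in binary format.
Convert one thousand nine hundred seventy-one (English words) → 1×1000 + 9×100 + 71 = 1971 (decimal)
Convert 2 tens, 7 ones (place-value notation) → 2×10 + 7 = 27 (decimal)
Compute 1971 ÷ 27 = 73
Convert 73 (decimal) → 73 = 64 + 8 + 1 → 0b1001001 (binary)
0b1001001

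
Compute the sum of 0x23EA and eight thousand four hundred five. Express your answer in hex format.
Convert 0x23EA (hexadecimal) → 2×4096 + 3×256 + 14×16 + 10 = 9194 (decimal)
Convert eight thousand four hundred five (English words) → 8×1000 + 4×100 + 5 = 8405 (decimal)
Compute 9194 + 8405 = 17599
Convert 17599 (decimal) → 17599 = 4×4096 + 4×256 + 11×16 + 15 → 0x44BF (hexadecimal)
0x44BF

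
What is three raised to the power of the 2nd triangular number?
Convert three (English words) → 3 (decimal)
Convert the 2nd triangular number (triangular index) → 2×3/2 = 3 (decimal)
Compute 3 ^ 3 = 27
27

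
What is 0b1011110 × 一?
Convert 0b1011110 (binary) → 64 + 16 + 8 + 4 + 2 = 94 (decimal)
Convert 一 (Chinese numeral) → 1 (decimal)
Compute 94 × 1 = 94
94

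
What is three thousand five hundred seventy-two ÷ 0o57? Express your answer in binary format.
Convert three thousand five hundred seventy-two (English words) → 3×1000 + 5×100 + 72 = 3572 (decimal)
Convert 0o57 (octal) → 5×8 + 7 = 47 (decimal)
Compute 3572 ÷ 47 = 76
Convert 76 (decimal) → 76 = 64 + 8 + 4 → 0b1001100 (binary)
0b1001100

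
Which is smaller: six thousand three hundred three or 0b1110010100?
Convert six thousand three hundred three (English words) → 6×1000 + 3×100 + 3 = 6303 (decimal)
Convert 0b1110010100 (binary) → 512 + 256 + 128 + 16 + 4 = 916 (decimal)
Compare 6303 vs 916: smaller = 916
916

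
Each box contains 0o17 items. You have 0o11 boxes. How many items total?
Convert 0o17 (octal) → 1×8 + 7 = 15 (decimal)
Convert 0o11 (octal) → 1×8 + 1 = 9 (decimal)
Compute 15 × 9 = 135
135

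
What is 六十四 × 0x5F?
Convert 六十四 (Chinese numeral) → 6×10 + 4 = 64 (decimal)
Convert 0x5F (hexadecimal) → 5×16 + 15 = 95 (decimal)
Compute 64 × 95 = 6080
6080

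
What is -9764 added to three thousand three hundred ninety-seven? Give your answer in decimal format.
Convert three thousand three hundred ninety-seven (English words) → 3×1000 + 3×100 + 97 = 3397 (decimal)
Compute -9764 + 3397 = -6367
-6367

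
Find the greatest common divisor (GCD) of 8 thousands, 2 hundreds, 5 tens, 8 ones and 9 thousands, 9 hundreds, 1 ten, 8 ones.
Convert 8 thousands, 2 hundreds, 5 tens, 8 ones (place-value notation) → 8×1000 + 2×100 + 5×10 + 8 = 8258 (decimal)
Convert 9 thousands, 9 hundreds, 1 ten, 8 ones (place-value notation) → 9×1000 + 9×100 + 1×10 + 8 = 9918 (decimal)
Compute gcd(8258, 9918) = 2
2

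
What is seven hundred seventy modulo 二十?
Convert seven hundred seventy (English words) → 7×100 + 70 = 770 (decimal)
Convert 二十 (Chinese numeral) → 2×10 = 20 (decimal)
Compute 770 mod 20 = 10
10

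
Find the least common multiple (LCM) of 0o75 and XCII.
Convert 0o75 (octal) → 7×8 + 5 = 61 (decimal)
Convert XCII (Roman numeral) → 90 + 1 + 1 = 92 (decimal)
Compute lcm(61, 92) = 5612
5612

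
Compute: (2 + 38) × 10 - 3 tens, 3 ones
Convert 3 tens, 3 ones (place-value notation) → 3×10 + 3 = 33 (decimal)
Expression in decimal: (2 + 38) × 10 - 33
Parentheses first: 2 + 38 = 40
Multiply: 40 × 10 = 400
Subtract: 400 - 33 = 367
367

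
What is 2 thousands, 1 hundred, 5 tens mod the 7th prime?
Convert 2 thousands, 1 hundred, 5 tens (place-value notation) → 2×1000 + 1×100 + 5×10 = 2150 (decimal)
Convert the 7th prime (prime index) → 17 (decimal)
Compute 2150 mod 17 = 8
8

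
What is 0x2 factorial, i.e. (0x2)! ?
Convert 0x2 (hexadecimal) → 2 (decimal)
Compute 2! = 2
2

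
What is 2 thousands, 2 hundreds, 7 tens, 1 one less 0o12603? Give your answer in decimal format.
Convert 2 thousands, 2 hundreds, 7 tens, 1 one (place-value notation) → 2×1000 + 2×100 + 7×10 + 1 = 2271 (decimal)
Convert 0o12603 (octal) → 1×4096 + 2×512 + 6×64 + 3 = 5507 (decimal)
Compute 2271 - 5507 = -3236
-3236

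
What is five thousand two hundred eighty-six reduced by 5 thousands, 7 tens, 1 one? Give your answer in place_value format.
Convert five thousand two hundred eighty-six (English words) → 5×1000 + 2×100 + 86 = 5286 (decimal)
Convert 5 thousands, 7 tens, 1 one (place-value notation) → 5×1000 + 7×10 + 1 = 5071 (decimal)
Compute 5286 - 5071 = 215
Convert 215 (decimal) → 215 = 2×100 + 1×10 + 5 → 2 hundreds, 1 ten, 5 ones (place-value notation)
2 hundreds, 1 ten, 5 ones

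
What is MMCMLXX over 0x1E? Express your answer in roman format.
Convert MMCMLXX (Roman numeral) → 1000 + 1000 + 900 + 50 + 10 + 10 = 2970 (decimal)
Convert 0x1E (hexadecimal) → 1×16 + 14 = 30 (decimal)
Compute 2970 ÷ 30 = 99
Convert 99 (decimal) → 99 = 90 + 9 → XCIX (Roman numeral)
XCIX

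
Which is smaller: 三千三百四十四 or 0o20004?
Convert 三千三百四十四 (Chinese numeral) → 3×1000 + 3×100 + 4×10 + 4 = 3344 (decimal)
Convert 0o20004 (octal) → 2×4096 + 4 = 8196 (decimal)
Compare 3344 vs 8196: smaller = 3344
3344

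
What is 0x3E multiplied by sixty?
Convert 0x3E (hexadecimal) → 3×16 + 14 = 62 (decimal)
Convert sixty (English words) → 60 (decimal)
Compute 62 × 60 = 3720
3720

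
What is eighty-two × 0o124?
Convert eighty-two (English words) → 82 (decimal)
Convert 0o124 (octal) → 1×64 + 2×8 + 4 = 84 (decimal)
Compute 82 × 84 = 6888
6888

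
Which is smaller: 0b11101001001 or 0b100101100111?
Convert 0b11101001001 (binary) → 1024 + 512 + 256 + 64 + 8 + 1 = 1865 (decimal)
Convert 0b100101100111 (binary) → 2048 + 256 + 64 + 32 + 4 + 2 + 1 = 2407 (decimal)
Compare 1865 vs 2407: smaller = 1865
1865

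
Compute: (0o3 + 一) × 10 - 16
Convert 0o3 (octal) → 3 (decimal)
Convert 一 (Chinese numeral) → 1 (decimal)
Expression in decimal: (3 + 1) × 10 - 16
Parentheses first: 3 + 1 = 4
Multiply: 4 × 10 = 40
Subtract: 40 - 16 = 24
24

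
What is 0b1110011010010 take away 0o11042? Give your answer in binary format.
Convert 0b1110011010010 (binary) → 4096 + 2048 + 1024 + 128 + 64 + 16 + 2 = 7378 (decimal)
Convert 0o11042 (octal) → 1×4096 + 1×512 + 4×8 + 2 = 4642 (decimal)
Compute 7378 - 4642 = 2736
Convert 2736 (decimal) → 2736 = 2048 + 512 + 128 + 32 + 16 → 0b101010110000 (binary)
0b101010110000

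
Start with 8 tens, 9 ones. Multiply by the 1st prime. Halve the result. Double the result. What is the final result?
Convert 8 tens, 9 ones (place-value notation) → 8×10 + 9 = 89 (decimal)
Start: 89
Convert the 1st prime (prime index) → 2 (decimal)
89 × 2 = 178
178 ÷ 2 = 89
89 × 2 = 178
178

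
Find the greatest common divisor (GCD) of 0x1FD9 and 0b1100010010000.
Convert 0x1FD9 (hexadecimal) → 1×4096 + 15×256 + 13×16 + 9 = 8153 (decimal)
Convert 0b1100010010000 (binary) → 4096 + 2048 + 128 + 16 = 6288 (decimal)
Compute gcd(8153, 6288) = 1
1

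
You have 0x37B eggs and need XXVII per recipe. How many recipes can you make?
Convert 0x37B (hexadecimal) → 3×256 + 7×16 + 11 = 891 (decimal)
Convert XXVII (Roman numeral) → 10 + 10 + 5 + 1 + 1 = 27 (decimal)
Compute 891 ÷ 27 = 33
33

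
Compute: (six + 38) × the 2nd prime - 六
Convert six (English words) → 6 (decimal)
Convert the 2nd prime (prime index) → 3 (decimal)
Convert 六 (Chinese numeral) → 6 (decimal)
Expression in decimal: (6 + 38) × 3 - 6
Parentheses first: 6 + 38 = 44
Multiply: 44 × 3 = 132
Subtract: 132 - 6 = 126
126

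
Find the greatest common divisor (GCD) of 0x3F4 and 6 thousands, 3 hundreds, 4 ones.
Convert 0x3F4 (hexadecimal) → 3×256 + 15×16 + 4 = 1012 (decimal)
Convert 6 thousands, 3 hundreds, 4 ones (place-value notation) → 6×1000 + 3×100 + 4 = 6304 (decimal)
Compute gcd(1012, 6304) = 4
4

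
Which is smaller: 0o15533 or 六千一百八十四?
Convert 0o15533 (octal) → 1×4096 + 5×512 + 5×64 + 3×8 + 3 = 7003 (decimal)
Convert 六千一百八十四 (Chinese numeral) → 6×1000 + 1×100 + 8×10 + 4 = 6184 (decimal)
Compare 7003 vs 6184: smaller = 6184
6184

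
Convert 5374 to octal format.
Convert 5374 (decimal) → 5374 = 1×4096 + 2×512 + 3×64 + 7×8 + 6 → 0o12376 (octal)
0o12376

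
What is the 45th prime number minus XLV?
The 45th prime number = 197
Convert XLV (Roman numeral) → 40 + 5 = 45 (decimal)
Compute 197 - 45 = 152
152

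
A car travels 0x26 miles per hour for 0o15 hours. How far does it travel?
Convert 0x26 (hexadecimal) → 2×16 + 6 = 38 (decimal)
Convert 0o15 (octal) → 1×8 + 5 = 13 (decimal)
Compute 38 × 13 = 494
494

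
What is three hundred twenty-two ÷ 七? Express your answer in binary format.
Convert three hundred twenty-two (English words) → 3×100 + 22 = 322 (decimal)
Convert 七 (Chinese numeral) → 7 (decimal)
Compute 322 ÷ 7 = 46
Convert 46 (decimal) → 46 = 32 + 8 + 4 + 2 → 0b101110 (binary)
0b101110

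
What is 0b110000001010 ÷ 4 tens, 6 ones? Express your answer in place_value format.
Convert 0b110000001010 (binary) → 2048 + 1024 + 8 + 2 = 3082 (decimal)
Convert 4 tens, 6 ones (place-value notation) → 4×10 + 6 = 46 (decimal)
Compute 3082 ÷ 46 = 67
Convert 67 (decimal) → 67 = 6×10 + 7 → 6 tens, 7 ones (place-value notation)
6 tens, 7 ones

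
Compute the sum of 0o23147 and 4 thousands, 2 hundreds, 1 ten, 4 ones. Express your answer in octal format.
Convert 0o23147 (octal) → 2×4096 + 3×512 + 1×64 + 4×8 + 7 = 9831 (decimal)
Convert 4 thousands, 2 hundreds, 1 ten, 4 ones (place-value notation) → 4×1000 + 2×100 + 1×10 + 4 = 4214 (decimal)
Compute 9831 + 4214 = 14045
Convert 14045 (decimal) → 14045 = 3×4096 + 3×512 + 3×64 + 3×8 + 5 → 0o33335 (octal)
0o33335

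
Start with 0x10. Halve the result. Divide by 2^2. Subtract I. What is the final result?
Convert 0x10 (hexadecimal) → 1×16 = 16 (decimal)
Start: 16
16 ÷ 2 = 8
Convert 2^2 (power) → 4 (decimal)
8 ÷ 4 = 2
Convert I (Roman numeral) → 1 (decimal)
2 - 1 = 1
1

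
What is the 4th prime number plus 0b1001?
The 4th prime number = 7
Convert 0b1001 (binary) → 8 + 1 = 9 (decimal)
Compute 7 + 9 = 16
16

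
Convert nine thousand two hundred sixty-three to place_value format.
Convert nine thousand two hundred sixty-three (English words) → 9×1000 + 2×100 + 63 = 9263 (decimal)
Convert 9263 (decimal) → 9263 = 9×1000 + 2×100 + 6×10 + 3 → 9 thousands, 2 hundreds, 6 tens, 3 ones (place-value notation)
9 thousands, 2 hundreds, 6 tens, 3 ones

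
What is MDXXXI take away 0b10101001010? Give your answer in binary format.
Convert MDXXXI (Roman numeral) → 1000 + 500 + 10 + 10 + 10 + 1 = 1531 (decimal)
Convert 0b10101001010 (binary) → 1024 + 256 + 64 + 8 + 2 = 1354 (decimal)
Compute 1531 - 1354 = 177
Convert 177 (decimal) → 177 = 128 + 32 + 16 + 1 → 0b10110001 (binary)
0b10110001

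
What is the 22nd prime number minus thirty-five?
The 22nd prime number = 79
Convert thirty-five (English words) → 35 (decimal)
Compute 79 - 35 = 44
44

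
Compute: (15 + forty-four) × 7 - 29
Convert forty-four (English words) → 44 (decimal)
Expression in decimal: (15 + 44) × 7 - 29
Parentheses first: 15 + 44 = 59
Multiply: 59 × 7 = 413
Subtract: 413 - 29 = 384
384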